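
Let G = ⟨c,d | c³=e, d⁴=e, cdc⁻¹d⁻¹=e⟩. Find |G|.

Enumerate words in the generators, reducing via the relations: the distinct elements are
  {c, d, e, cd, c², d², d³, cd², cd³, c²d, c²d², c²d³}.
No further products give new elements, so |G| = 12.

Answer: 12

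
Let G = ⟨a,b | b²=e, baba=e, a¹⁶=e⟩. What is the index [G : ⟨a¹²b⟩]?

First find ord(a¹²b) by computing successive powers:
  (a¹²b)¹ = a¹²b, (a¹²b)² = e.
So |⟨a¹²b⟩| = ord(a¹²b) = 2. With |G| = 32, by Lagrange [G : ⟨a¹²b⟩] = 32/2 = 16.

Answer: 16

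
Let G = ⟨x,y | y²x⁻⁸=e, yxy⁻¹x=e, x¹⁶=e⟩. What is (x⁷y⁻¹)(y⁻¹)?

Compute (x⁷y⁻¹) · (y⁻¹) by multiplying left to right and reducing via the relations at each step:
  (x⁷y⁻¹) · y⁻¹ = x¹⁵

Answer: x¹⁵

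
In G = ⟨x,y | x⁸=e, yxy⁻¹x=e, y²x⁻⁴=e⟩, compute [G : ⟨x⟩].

First find ord(x) by computing successive powers:
  x¹ = x, x² = x², x³ = x³, x⁴ = x⁴, x⁵ = x⁵, x⁶ = x⁶, x⁷ = x⁷, x⁸ = e.
So |⟨x⟩| = ord(x) = 8. With |G| = 16, by Lagrange [G : ⟨x⟩] = 16/8 = 2.

Answer: 2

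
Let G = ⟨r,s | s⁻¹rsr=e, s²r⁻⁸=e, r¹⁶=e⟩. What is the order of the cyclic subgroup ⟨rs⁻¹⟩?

|⟨rs⁻¹⟩| equals the order of rs⁻¹. Compute successive powers until reaching e:
  (rs⁻¹)¹ = rs⁻¹, (rs⁻¹)² = r⁸, (rs⁻¹)³ = rs, (rs⁻¹)⁴ = e.
The smallest positive k with (rs⁻¹)ᵏ = e is 4, so |⟨rs⁻¹⟩| = 4.

Answer: 4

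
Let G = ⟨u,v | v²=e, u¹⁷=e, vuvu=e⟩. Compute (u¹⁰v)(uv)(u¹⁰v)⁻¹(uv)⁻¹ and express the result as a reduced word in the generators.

[(u¹⁰v), (uv)] = (u¹⁰v)·(uv)·(u¹⁰v)⁻¹·(uv)⁻¹.
  (u¹⁰v) · (uv) = u⁹
  (u⁹) · (u¹⁰v) = u²v
  (u²v) · (uv) = u

Answer: u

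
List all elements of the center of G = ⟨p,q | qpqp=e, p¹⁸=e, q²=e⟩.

An element z ∈ Z(G) iff z commutes with every generator.
For example p⁹ is central: (p⁹)·p = p¹⁰ = p·(p⁹); (p⁹)·q = p⁹q = q·(p⁹).
Whereas p ∉ Z(G) since p·q = pq ≠ p¹⁷q = q·p.
Checking each of the 36 elements this way gives Z(G) = {e, p⁹}, of order 2.

Answer: {e, p⁹}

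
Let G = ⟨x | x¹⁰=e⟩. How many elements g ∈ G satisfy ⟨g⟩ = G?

G is cyclic of order 10. An element generates G iff its order is 10, and a cyclic group of order 10 has exactly φ(10) = 4 such elements.

Answer: 4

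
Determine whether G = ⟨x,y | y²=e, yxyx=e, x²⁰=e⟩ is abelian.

x·y = xy but y·x = x¹⁹y, so x·y ≠ y·x and G is not abelian.

Answer: No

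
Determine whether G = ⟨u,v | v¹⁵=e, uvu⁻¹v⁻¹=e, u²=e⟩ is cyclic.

|G| = 30. The element uv has order 30 (its powers give 30 distinct elements), so ⟨uv⟩ = G and G is cyclic.

Answer: Yes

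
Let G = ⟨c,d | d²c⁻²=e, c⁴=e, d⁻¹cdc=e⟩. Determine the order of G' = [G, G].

G' = [G, G] is generated by all commutators. The generator-pair commutators are: [c, d] = c².
The subgroup they normally generate is {e, c²}, of order 2.
Check: |G/G'| = 8/2 = 4 is the order of the abelianisation.

Answer: 2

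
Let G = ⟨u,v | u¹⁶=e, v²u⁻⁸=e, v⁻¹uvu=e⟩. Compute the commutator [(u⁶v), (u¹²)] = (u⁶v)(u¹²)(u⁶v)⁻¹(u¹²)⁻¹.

[(u⁶v), (u¹²)] = (u⁶v)·(u¹²)·(u⁶v)⁻¹·(u¹²)⁻¹.
  (u⁶v) · (u¹²) = u²v⁻¹
  (u²v⁻¹) · (u⁶v⁻¹) = u⁴
  (u⁴) · (u⁴) = u⁸

Answer: u⁸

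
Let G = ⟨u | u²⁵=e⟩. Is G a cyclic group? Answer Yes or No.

|G| = 25. The element u has order 25 (its powers give 25 distinct elements), so ⟨u⟩ = G and G is cyclic.

Answer: Yes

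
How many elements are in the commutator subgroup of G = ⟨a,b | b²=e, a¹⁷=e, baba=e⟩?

G' = [G, G] is generated by all commutators. The generator-pair commutators are: [a, b] = a².
The subgroup they normally generate is {e, a, a², a³, a⁴, a⁵, a⁶, a⁷, a⁸, a⁹, a¹⁰, a¹¹, a¹², a¹³, a¹⁴, a¹⁵, a¹⁶}, of order 17.
Check: |G/G'| = 34/17 = 2 is the order of the abelianisation.

Answer: 17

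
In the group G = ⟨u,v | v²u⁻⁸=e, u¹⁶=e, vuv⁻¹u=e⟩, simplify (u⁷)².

Compute successive powers of (u⁷), reducing at each step:
  (u⁷)²: (u⁷) · u⁷ = u¹⁴

Answer: u¹⁴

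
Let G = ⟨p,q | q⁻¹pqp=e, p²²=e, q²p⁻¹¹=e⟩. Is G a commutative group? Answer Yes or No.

p·q = pq but q·p = p¹⁰q⁻¹, so p·q ≠ q·p and G is not abelian.

Answer: No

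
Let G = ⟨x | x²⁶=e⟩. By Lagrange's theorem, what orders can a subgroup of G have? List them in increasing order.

|G| = 26 = 2 · 13. By Lagrange's theorem the order of any subgroup divides 26; the divisors of 26 are 1, 2, 13, 26.

Answer: 1, 2, 13, 26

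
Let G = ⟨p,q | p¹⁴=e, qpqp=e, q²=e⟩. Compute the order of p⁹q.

Compute successive powers until reaching e:
  (p⁹q)¹ = p⁹q, (p⁹q)² = e.
The smallest positive k with (p⁹q)ᵏ = e is 2.

Answer: 2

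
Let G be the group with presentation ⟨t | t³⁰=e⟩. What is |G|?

G is generated by a single element, so G is cyclic. The relator gives t³⁰ = e and no smaller power is forced to be e, so the 30 powers {e, t, t², t³, t⁴, t⁵, t⁶, t⁷, t⁸, t⁹, t²², t²³, t²¹, t²⁰, t²⁴, t²⁵, t²⁶, t²⁷, t²⁸, t²⁹, t¹², t¹³, t¹¹, t¹⁰, t¹⁴, t¹⁵, t¹⁶, t¹⁷, t¹⁸, t¹⁹} are distinct. Hence |G| = 30.

Answer: 30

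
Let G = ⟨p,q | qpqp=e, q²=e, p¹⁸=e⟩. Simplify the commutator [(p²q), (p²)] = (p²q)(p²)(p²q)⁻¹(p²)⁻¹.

[(p²q), (p²)] = (p²q)·(p²)·(p²q)⁻¹·(p²)⁻¹.
  (p²q) · (p²) = q
  q · (p²q) = p¹⁶
  (p¹⁶) · (p¹⁶) = p¹⁴

Answer: p¹⁴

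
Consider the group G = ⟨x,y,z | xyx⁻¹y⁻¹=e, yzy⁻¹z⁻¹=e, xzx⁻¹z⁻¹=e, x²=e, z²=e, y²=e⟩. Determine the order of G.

Enumerate words in the generators, reducing via the relations: the distinct elements are
  {e, x, y, z, xy, xz, yz, xyz}.
No further products give new elements, so |G| = 8.

Answer: 8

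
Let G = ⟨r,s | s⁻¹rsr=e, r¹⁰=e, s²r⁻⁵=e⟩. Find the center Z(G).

An element z ∈ Z(G) iff z commutes with every generator.
For example r⁵ is central: (r⁵)·r = r⁶ = r·(r⁵); (r⁵)·s = s⁻¹ = s·(r⁵).
Whereas r ∉ Z(G) since r·s = rs ≠ r⁴s⁻¹ = s·r.
Checking each of the 20 elements this way gives Z(G) = {e, r⁵}, of order 2.

Answer: {e, r⁵}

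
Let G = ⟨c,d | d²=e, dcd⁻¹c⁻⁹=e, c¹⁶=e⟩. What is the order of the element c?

Compute successive powers until reaching e:
  c¹ = c, c² = c², c³ = c³, c⁴ = c⁴, c⁵ = c⁵, c⁶ = c⁶, c⁷ = c⁷, c⁸ = c⁸, c⁹ = c⁹, c¹⁰ = c¹⁰, c¹¹ = c¹¹, c¹² = c¹², c¹³ = c¹³, c¹⁴ = c¹⁴, c¹⁵ = c¹⁵, c¹⁶ = e.
The smallest positive k with cᵏ = e is 16.

Answer: 16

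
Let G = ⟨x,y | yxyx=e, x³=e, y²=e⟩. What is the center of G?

An element z ∈ Z(G) iff z commutes with every generator.
For example e is central: e·x = x = x·e; e·y = y = y·e.
Whereas x ∉ Z(G) since x·y = xy ≠ x²y = y·x.
Checking each of the 6 elements this way gives Z(G) = {e}, of order 1.

Answer: {e}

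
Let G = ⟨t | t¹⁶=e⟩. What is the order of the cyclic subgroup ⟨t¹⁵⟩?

|⟨t¹⁵⟩| equals the order of t¹⁵. Compute successive powers until reaching e:
  (t¹⁵)¹ = t¹⁵, (t¹⁵)² = t¹⁴, (t¹⁵)³ = t¹³, (t¹⁵)⁴ = t¹², (t¹⁵)⁵ = t¹¹, (t¹⁵)⁶ = t¹⁰, (t¹⁵)⁷ = t⁹, (t¹⁵)⁸ = t⁸, (t¹⁵)⁹ = t⁷, (t¹⁵)¹⁰ = t⁶, (t¹⁵)¹¹ = t⁵, (t¹⁵)¹² = t⁴, (t¹⁵)¹³ = t³, (t¹⁵)¹⁴ = t², (t¹⁵)¹⁵ = t, (t¹⁵)¹⁶ = e.
The smallest positive k with (t¹⁵)ᵏ = e is 16, so |⟨t¹⁵⟩| = 16.

Answer: 16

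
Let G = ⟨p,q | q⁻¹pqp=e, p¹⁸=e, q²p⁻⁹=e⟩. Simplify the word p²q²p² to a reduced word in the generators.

Multiply left to right, reducing at each step:
  (p²) · q² = p¹¹
  (p¹¹) · p² = p¹³

Answer: p¹³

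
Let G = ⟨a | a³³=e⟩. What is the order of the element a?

Compute successive powers until reaching e:
  a¹ = a, a² = a², a³ = a³, a⁴ = a⁴, a⁵ = a⁵, a⁶ = a⁶, a⁷ = a⁷, a⁸ = a⁸, a⁹ = a⁹, a¹⁰ = a¹⁰, a¹¹ = a¹¹, a¹² = a¹², a¹³ = a¹³, a¹⁴ = a¹⁴, a¹⁵ = a¹⁵, a¹⁶ = a¹⁶, a¹⁷ = a¹⁷, a¹⁸ = a¹⁸, a¹⁹ = a¹⁹, a²⁰ = a²⁰, a²¹ = a²¹, a²² = a²², a²³ = a²³, a²⁴ = a²⁴, a²⁵ = a²⁵, a²⁶ = a²⁶, a²⁷ = a²⁷, a²⁸ = a²⁸, a²⁹ = a²⁹, a³⁰ = a³⁰, a³¹ = a³¹, a³² = a³², a³³ = e.
The smallest positive k with aᵏ = e is 33.

Answer: 33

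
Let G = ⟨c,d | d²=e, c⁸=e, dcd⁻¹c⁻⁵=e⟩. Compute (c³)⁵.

Compute successive powers of (c³), reducing at each step:
  (c³)²: (c³) · c³ = c⁶
  (c³)³: (c⁶) · c³ = c
  (c³)⁴: c · c³ = c⁴
  (c³)⁵: (c⁴) · c³ = c⁷

Answer: c⁷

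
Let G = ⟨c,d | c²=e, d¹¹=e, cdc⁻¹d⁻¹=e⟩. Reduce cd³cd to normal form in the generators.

Multiply left to right, reducing at each step:
  c · d³ = cd³
  (cd³) · c = d³
  (d³) · d = d⁴

Answer: d⁴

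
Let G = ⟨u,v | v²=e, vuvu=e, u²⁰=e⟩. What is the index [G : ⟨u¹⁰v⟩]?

First find ord(u¹⁰v) by computing successive powers:
  (u¹⁰v)¹ = u¹⁰v, (u¹⁰v)² = e.
So |⟨u¹⁰v⟩| = ord(u¹⁰v) = 2. With |G| = 40, by Lagrange [G : ⟨u¹⁰v⟩] = 40/2 = 20.

Answer: 20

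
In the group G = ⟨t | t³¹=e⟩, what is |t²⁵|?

Compute successive powers until reaching e:
  (t²⁵)¹ = t²⁵, (t²⁵)² = t¹⁹, (t²⁵)³ = t¹³, (t²⁵)⁴ = t⁷, (t²⁵)⁵ = t, (t²⁵)⁶ = t²⁶, (t²⁵)⁷ = t²⁰, (t²⁵)⁸ = t¹⁴, (t²⁵)⁹ = t⁸, (t²⁵)¹⁰ = t², (t²⁵)¹¹ = t²⁷, (t²⁵)¹² = t²¹, (t²⁵)¹³ = t¹⁵, (t²⁵)¹⁴ = t⁹, (t²⁵)¹⁵ = t³, (t²⁵)¹⁶ = t²⁸, (t²⁵)¹⁷ = t²², (t²⁵)¹⁸ = t¹⁶, (t²⁵)¹⁹ = t¹⁰, (t²⁵)²⁰ = t⁴, (t²⁵)²¹ = t²⁹, (t²⁵)²² = t²³, (t²⁵)²³ = t¹⁷, (t²⁵)²⁴ = t¹¹, (t²⁵)²⁵ = t⁵, (t²⁵)²⁶ = t³⁰, (t²⁵)²⁷ = t²⁴, (t²⁵)²⁸ = t¹⁸, (t²⁵)²⁹ = t¹², (t²⁵)³⁰ = t⁶, (t²⁵)³¹ = e.
The smallest positive k with (t²⁵)ᵏ = e is 31.

Answer: 31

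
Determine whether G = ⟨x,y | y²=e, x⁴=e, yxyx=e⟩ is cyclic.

Every cyclic group is abelian. But x·y = xy while y·x = x³y, so x·y ≠ y·x and G is not abelian. Hence G is not cyclic.

Answer: No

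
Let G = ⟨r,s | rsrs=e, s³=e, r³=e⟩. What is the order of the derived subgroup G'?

G' = [G, G] is generated by all commutators. The generator-pair commutators are: [r, s] = rs²r.
The subgroup they normally generate is {e, rs, r²s², rs²r}, of order 4.
Check: |G/G'| = 12/4 = 3 is the order of the abelianisation.

Answer: 4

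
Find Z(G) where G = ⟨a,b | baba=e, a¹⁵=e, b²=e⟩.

An element z ∈ Z(G) iff z commutes with every generator.
For example e is central: e·a = a = a·e; e·b = b = b·e.
Whereas a ∉ Z(G) since a·b = ab ≠ a¹⁴b = b·a.
Checking each of the 30 elements this way gives Z(G) = {e}, of order 1.

Answer: {e}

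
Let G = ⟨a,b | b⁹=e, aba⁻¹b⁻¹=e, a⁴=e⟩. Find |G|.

Enumerate words in the generators, reducing via the relations: the distinct elements are
  {a, b, e, ab, a², a³, b², b³, b⁴, b⁵, b⁶, b⁷, b⁸, ab², ab³, ab⁴, ab⁵, ab⁶, ab⁷, ab⁸, a²b, a³b, a²b², a²b³, a²b⁴, a²b⁵, a²b⁶, a²b⁷, a²b⁸, a³b², a³b³, a³b⁴, a³b⁵, a³b⁶, a³b⁷, a³b⁸}.
No further products give new elements, so |G| = 36.

Answer: 36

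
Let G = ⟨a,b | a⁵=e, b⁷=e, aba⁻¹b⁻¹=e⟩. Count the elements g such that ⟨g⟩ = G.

G is cyclic of order 35. An element generates G iff its order is 35, and a cyclic group of order 35 has exactly φ(35) = 24 such elements.

Answer: 24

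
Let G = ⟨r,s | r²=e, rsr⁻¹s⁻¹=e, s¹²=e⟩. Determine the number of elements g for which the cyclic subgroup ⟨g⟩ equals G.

⟨g⟩ = G would require ord(g) = |G| = 24, but the maximum element order in G is 12 < 24. So G is not cyclic and no single element generates it: the count is 0.

Answer: 0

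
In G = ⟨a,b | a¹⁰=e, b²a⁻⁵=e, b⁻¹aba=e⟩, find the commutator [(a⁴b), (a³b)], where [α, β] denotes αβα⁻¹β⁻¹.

[(a⁴b), (a³b)] = (a⁴b)·(a³b)·(a⁴b)⁻¹·(a³b)⁻¹.
  (a⁴b) · (a³b) = a⁶
  (a⁶) · (a⁴b⁻¹) = b⁻¹
  (b⁻¹) · (a³b⁻¹) = a²

Answer: a²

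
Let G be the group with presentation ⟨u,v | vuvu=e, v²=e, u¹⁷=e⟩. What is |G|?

Enumerate words in the generators, reducing via the relations: the distinct elements are
  {e, u, v, uv, u², u³, u⁴, u⁵, u⁶, u⁷, u⁸, u⁹, u²v, u³v, u¹², u¹³, u¹¹, u¹⁰, u¹⁴, u¹⁵, u¹⁶, u⁴v, u⁵v, u⁶v, u⁷v, u⁸v, u⁹v, u¹²v, u¹³v, u¹¹v, u¹⁰v, u¹⁴v, u¹⁵v, u¹⁶v}.
No further products give new elements, so |G| = 34.

Answer: 34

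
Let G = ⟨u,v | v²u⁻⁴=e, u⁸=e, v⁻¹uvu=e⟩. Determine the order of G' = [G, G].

G' = [G, G] is generated by all commutators. The generator-pair commutators are: [u, v] = u².
The subgroup they normally generate is {e, u², u⁴, u⁶}, of order 4.
Check: |G/G'| = 16/4 = 4 is the order of the abelianisation.

Answer: 4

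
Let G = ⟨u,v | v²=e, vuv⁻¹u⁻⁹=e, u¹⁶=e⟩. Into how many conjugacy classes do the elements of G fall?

The conjugacy classes (representative and size) are:
  [e] (size 1), [u⁹] (size 2), [u²] (size 1), [u³] (size 2), [u⁴] (size 1), [u¹³] (size 2), [u⁶] (size 1), [u¹⁵] (size 2), [u⁸] (size 1), [u¹⁰] (size 1), [u¹²] (size 1), [u¹⁴] (size 1), [v] (size 2), [uv] (size 2), [u²v] (size 2), [u¹¹v] (size 2), [u⁴v] (size 2), [u¹³v] (size 2), [u¹⁴v] (size 2), [u¹⁵v] (size 2).
Class equation: 1 + 2 + 1 + 2 + 1 + 2 + 1 + 2 + 1 + 1 + 1 + 1 + 2 + 2 + 2 + 2 + 2 + 2 + 2 + 2 = 32 = |G|. So G has 20 conjugacy classes.

Answer: 20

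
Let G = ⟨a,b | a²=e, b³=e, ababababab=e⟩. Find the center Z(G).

An element z ∈ Z(G) iff z commutes with every generator.
For example e is central: e·a = a = a·e; e·b = b = b·e.
Whereas a ∉ Z(G) since a·b = ab ≠ ba = b·a.
Checking each of the 60 elements this way gives Z(G) = {e}, of order 1.

Answer: {e}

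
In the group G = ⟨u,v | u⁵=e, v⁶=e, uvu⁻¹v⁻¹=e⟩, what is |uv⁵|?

Compute successive powers until reaching e:
  (uv⁵)¹ = uv⁵, (uv⁵)² = u²v⁴, (uv⁵)³ = u³v³, (uv⁵)⁴ = u⁴v², (uv⁵)⁵ = v, (uv⁵)⁶ = u, (uv⁵)⁷ = u²v⁵, (uv⁵)⁸ = u³v⁴, (uv⁵)⁹ = u⁴v³, (uv⁵)¹⁰ = v², (uv⁵)¹¹ = uv, (uv⁵)¹² = u², (uv⁵)¹³ = u³v⁵, (uv⁵)¹⁴ = u⁴v⁴, (uv⁵)¹⁵ = v³, (uv⁵)¹⁶ = uv², (uv⁵)¹⁷ = u²v, (uv⁵)¹⁸ = u³, (uv⁵)¹⁹ = u⁴v⁵, (uv⁵)²⁰ = v⁴, (uv⁵)²¹ = uv³, (uv⁵)²² = u²v², (uv⁵)²³ = u³v, (uv⁵)²⁴ = u⁴, (uv⁵)²⁵ = v⁵, (uv⁵)²⁶ = uv⁴, (uv⁵)²⁷ = u²v³, (uv⁵)²⁸ = u³v², (uv⁵)²⁹ = u⁴v, (uv⁵)³⁰ = e.
The smallest positive k with (uv⁵)ᵏ = e is 30.

Answer: 30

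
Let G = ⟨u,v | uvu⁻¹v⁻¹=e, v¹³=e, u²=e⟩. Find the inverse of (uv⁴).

The order of (uv⁴) is 26 (smallest k with (uv⁴)ᵏ = e), so (uv⁴)⁻¹ = (uv⁴)²⁵ = uv⁹.
Check: (uv⁴) · (uv⁹) → (uv⁴) · u = v⁴;   (v⁴) · v⁹ = e, giving e as required.

Answer: uv⁹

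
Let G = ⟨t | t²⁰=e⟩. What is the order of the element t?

Compute successive powers until reaching e:
  t¹ = t, t² = t², t³ = t³, t⁴ = t⁴, t⁵ = t⁵, t⁶ = t⁶, t⁷ = t⁷, t⁸ = t⁸, t⁹ = t⁹, t¹⁰ = t¹⁰, t¹¹ = t¹¹, t¹² = t¹², t¹³ = t¹³, t¹⁴ = t¹⁴, t¹⁵ = t¹⁵, t¹⁶ = t¹⁶, t¹⁷ = t¹⁷, t¹⁸ = t¹⁸, t¹⁹ = t¹⁹, t²⁰ = e.
The smallest positive k with tᵏ = e is 20.

Answer: 20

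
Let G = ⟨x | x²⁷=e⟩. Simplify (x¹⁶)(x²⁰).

Compute (x¹⁶) · (x²⁰) by multiplying left to right and reducing via the relations at each step:
  (x¹⁶) · x²⁰ = x⁹

Answer: x⁹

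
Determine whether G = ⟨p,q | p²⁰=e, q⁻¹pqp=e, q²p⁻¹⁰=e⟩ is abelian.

p·q = pq but q·p = p⁹q⁻¹, so p·q ≠ q·p and G is not abelian.

Answer: No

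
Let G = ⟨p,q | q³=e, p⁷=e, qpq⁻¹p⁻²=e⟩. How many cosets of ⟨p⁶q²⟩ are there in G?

First find ord(p⁶q²) by computing successive powers:
  (p⁶q²)¹ = p⁶q², (p⁶q²)² = p²q, (p⁶q²)³ = e.
So |⟨p⁶q²⟩| = ord(p⁶q²) = 3. With |G| = 21, by Lagrange [G : ⟨p⁶q²⟩] = 21/3 = 7.

Answer: 7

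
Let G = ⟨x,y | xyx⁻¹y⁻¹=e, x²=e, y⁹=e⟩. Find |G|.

Enumerate words in the generators, reducing via the relations: the distinct elements are
  {e, x, y, xy, y², y³, y⁴, y⁵, y⁶, y⁷, y⁸, xy², xy³, xy⁴, xy⁵, xy⁶, xy⁷, xy⁸}.
No further products give new elements, so |G| = 18.

Answer: 18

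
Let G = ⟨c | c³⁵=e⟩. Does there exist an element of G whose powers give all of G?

|G| = 35. The element c has order 35 (its powers give 35 distinct elements), so ⟨c⟩ = G and G is cyclic.

Answer: Yes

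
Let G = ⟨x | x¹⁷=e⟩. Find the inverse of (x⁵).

The order of (x⁵) is 17 (smallest k with (x⁵)ᵏ = e), so (x⁵)⁻¹ = (x⁵)¹⁶ = x¹².
Check: (x⁵) · (x¹²) → (x⁵) · x¹² = e, giving e as required.

Answer: x¹²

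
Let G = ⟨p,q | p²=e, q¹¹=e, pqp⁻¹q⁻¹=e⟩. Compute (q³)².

Compute successive powers of (q³), reducing at each step:
  (q³)²: (q³) · q³ = q⁶

Answer: q⁶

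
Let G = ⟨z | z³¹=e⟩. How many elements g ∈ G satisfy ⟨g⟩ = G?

G is cyclic of order 31. An element generates G iff its order is 31, and a cyclic group of order 31 has exactly φ(31) = 30 such elements.

Answer: 30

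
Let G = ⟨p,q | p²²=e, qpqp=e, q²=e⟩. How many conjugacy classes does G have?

The conjugacy classes (representative and size) are:
  [e] (size 1), [p] (size 2), [p²] (size 2), [p¹⁹] (size 2), [p⁴] (size 2), [p⁵] (size 2), [p⁶] (size 2), [p⁷] (size 2), [p⁸] (size 2), [p¹³] (size 2), [p¹⁰] (size 2), [p¹¹] (size 1), [p⁶q] (size 11), [pq] (size 11).
Class equation: 1 + 2 + 2 + 2 + 2 + 2 + 2 + 2 + 2 + 2 + 2 + 1 + 11 + 11 = 44 = |G|. So G has 14 conjugacy classes.

Answer: 14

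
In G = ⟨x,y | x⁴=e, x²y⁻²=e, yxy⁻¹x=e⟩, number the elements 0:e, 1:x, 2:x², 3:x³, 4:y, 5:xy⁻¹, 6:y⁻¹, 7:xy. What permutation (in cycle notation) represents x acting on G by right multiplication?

(0 1 2 3)(4 5 6 7)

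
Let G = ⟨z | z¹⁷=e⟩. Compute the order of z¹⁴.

Compute successive powers until reaching e:
  (z¹⁴)¹ = z¹⁴, (z¹⁴)² = z¹¹, (z¹⁴)³ = z⁸, (z¹⁴)⁴ = z⁵, (z¹⁴)⁵ = z², (z¹⁴)⁶ = z¹⁶, (z¹⁴)⁷ = z¹³, (z¹⁴)⁸ = z¹⁰, (z¹⁴)⁹ = z⁷, (z¹⁴)¹⁰ = z⁴, (z¹⁴)¹¹ = z, (z¹⁴)¹² = z¹⁵, (z¹⁴)¹³ = z¹², (z¹⁴)¹⁴ = z⁹, (z¹⁴)¹⁵ = z⁶, (z¹⁴)¹⁶ = z³, (z¹⁴)¹⁷ = e.
The smallest positive k with (z¹⁴)ᵏ = e is 17.

Answer: 17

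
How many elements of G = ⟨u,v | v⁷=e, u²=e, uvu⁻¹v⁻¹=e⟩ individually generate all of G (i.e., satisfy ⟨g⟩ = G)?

G is cyclic of order 14. An element generates G iff its order is 14, and a cyclic group of order 14 has exactly φ(14) = 6 such elements.

Answer: 6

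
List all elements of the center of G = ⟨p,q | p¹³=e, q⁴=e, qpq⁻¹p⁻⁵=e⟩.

An element z ∈ Z(G) iff z commutes with every generator.
For example e is central: e·p = p = p·e; e·q = q = q·e.
Whereas p ∉ Z(G) since p·q = pq ≠ p⁵q = q·p.
Checking each of the 52 elements this way gives Z(G) = {e}, of order 1.

Answer: {e}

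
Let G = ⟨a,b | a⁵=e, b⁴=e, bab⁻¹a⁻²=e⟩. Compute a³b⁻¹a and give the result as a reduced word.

Multiply left to right, reducing at each step:
  (a³) · b⁻¹ = a³b³
  (a³b³) · a = ab³

Answer: ab³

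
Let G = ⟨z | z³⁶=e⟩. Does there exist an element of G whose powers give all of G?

|G| = 36. The element z has order 36 (its powers give 36 distinct elements), so ⟨z⟩ = G and G is cyclic.

Answer: Yes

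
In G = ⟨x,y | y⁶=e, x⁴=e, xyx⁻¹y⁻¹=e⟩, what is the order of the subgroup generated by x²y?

|⟨x²y⟩| equals the order of x²y. Compute successive powers until reaching e:
  (x²y)¹ = x²y, (x²y)² = y², (x²y)³ = x²y³, (x²y)⁴ = y⁴, (x²y)⁵ = x²y⁵, (x²y)⁶ = e.
The smallest positive k with (x²y)ᵏ = e is 6, so |⟨x²y⟩| = 6.

Answer: 6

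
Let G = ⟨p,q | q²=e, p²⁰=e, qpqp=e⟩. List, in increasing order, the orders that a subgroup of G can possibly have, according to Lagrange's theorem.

|G| = 40 = 2³ · 5. By Lagrange's theorem the order of any subgroup divides 40; the divisors of 40 are 1, 2, 4, 5, 8, 10, 20, 40.

Answer: 1, 2, 4, 5, 8, 10, 20, 40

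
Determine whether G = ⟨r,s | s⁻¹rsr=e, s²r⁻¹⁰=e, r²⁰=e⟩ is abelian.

r·s = rs but s·r = r⁹s⁻¹, so r·s ≠ s·r and G is not abelian.

Answer: No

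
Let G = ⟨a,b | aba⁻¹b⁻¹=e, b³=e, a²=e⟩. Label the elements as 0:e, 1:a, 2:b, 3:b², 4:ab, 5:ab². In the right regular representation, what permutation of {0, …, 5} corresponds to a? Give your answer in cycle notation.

(0 1)(2 4)(3 5)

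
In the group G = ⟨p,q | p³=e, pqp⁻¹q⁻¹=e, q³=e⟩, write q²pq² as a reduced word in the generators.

Multiply left to right, reducing at each step:
  (q²) · p = pq²
  (pq²) · q² = pq

Answer: pq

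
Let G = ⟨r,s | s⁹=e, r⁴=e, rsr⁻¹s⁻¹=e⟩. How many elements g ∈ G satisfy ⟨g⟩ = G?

G is cyclic of order 36. An element generates G iff its order is 36, and a cyclic group of order 36 has exactly φ(36) = 12 such elements.

Answer: 12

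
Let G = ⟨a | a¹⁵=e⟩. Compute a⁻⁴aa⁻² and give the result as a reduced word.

Multiply left to right, reducing at each step:
  (a¹¹) · a = a¹²
  (a¹²) · a⁻² = a¹⁰

Answer: a¹⁰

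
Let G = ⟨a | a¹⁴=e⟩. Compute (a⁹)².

Compute successive powers of (a⁹), reducing at each step:
  (a⁹)²: (a⁹) · a⁹ = a⁴

Answer: a⁴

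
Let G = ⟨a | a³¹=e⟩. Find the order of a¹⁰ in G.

Compute successive powers until reaching e:
  (a¹⁰)¹ = a¹⁰, (a¹⁰)² = a²⁰, (a¹⁰)³ = a³⁰, (a¹⁰)⁴ = a⁹, (a¹⁰)⁵ = a¹⁹, (a¹⁰)⁶ = a²⁹, (a¹⁰)⁷ = a⁸, (a¹⁰)⁸ = a¹⁸, (a¹⁰)⁹ = a²⁸, (a¹⁰)¹⁰ = a⁷, (a¹⁰)¹¹ = a¹⁷, (a¹⁰)¹² = a²⁷, (a¹⁰)¹³ = a⁶, (a¹⁰)¹⁴ = a¹⁶, (a¹⁰)¹⁵ = a²⁶, (a¹⁰)¹⁶ = a⁵, (a¹⁰)¹⁷ = a¹⁵, (a¹⁰)¹⁸ = a²⁵, (a¹⁰)¹⁹ = a⁴, (a¹⁰)²⁰ = a¹⁴, (a¹⁰)²¹ = a²⁴, (a¹⁰)²² = a³, (a¹⁰)²³ = a¹³, (a¹⁰)²⁴ = a²³, (a¹⁰)²⁵ = a², (a¹⁰)²⁶ = a¹², (a¹⁰)²⁷ = a²², (a¹⁰)²⁸ = a, (a¹⁰)²⁹ = a¹¹, (a¹⁰)³⁰ = a²¹, (a¹⁰)³¹ = e.
The smallest positive k with (a¹⁰)ᵏ = e is 31.

Answer: 31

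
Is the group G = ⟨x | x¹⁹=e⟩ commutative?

G has a single generator, so G is cyclic and hence abelian.

Answer: Yes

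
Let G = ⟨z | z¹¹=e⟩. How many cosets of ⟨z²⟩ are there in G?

First find ord(z²) by computing successive powers:
  (z²)¹ = z², (z²)² = z⁴, (z²)³ = z⁶, (z²)⁴ = z⁸, (z²)⁵ = z¹⁰, (z²)⁶ = z, (z²)⁷ = z³, (z²)⁸ = z⁵, (z²)⁹ = z⁷, (z²)¹⁰ = z⁹, (z²)¹¹ = e.
So |⟨z²⟩| = ord(z²) = 11. With |G| = 11, by Lagrange [G : ⟨z²⟩] = 11/11 = 1.

Answer: 1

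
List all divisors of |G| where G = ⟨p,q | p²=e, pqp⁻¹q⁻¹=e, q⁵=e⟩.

|G| = 10 = 2 · 5. By Lagrange's theorem the order of any subgroup divides 10; the divisors of 10 are 1, 2, 5, 10.

Answer: 1, 2, 5, 10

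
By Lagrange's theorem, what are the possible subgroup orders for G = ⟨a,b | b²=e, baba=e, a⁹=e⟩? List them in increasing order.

|G| = 18 = 2 · 3². By Lagrange's theorem the order of any subgroup divides 18; the divisors of 18 are 1, 2, 3, 6, 9, 18.

Answer: 1, 2, 3, 6, 9, 18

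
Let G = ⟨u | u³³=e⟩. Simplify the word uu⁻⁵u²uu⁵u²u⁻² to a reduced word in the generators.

Multiply left to right, reducing at each step:
  u · u⁻⁵ = u²⁹
  (u²⁹) · u² = u³¹
  (u³¹) · u = u³²
  (u³²) · u⁵ = u⁴
  (u⁴) · u² = u⁶
  (u⁶) · u⁻² = u⁴

Answer: u⁴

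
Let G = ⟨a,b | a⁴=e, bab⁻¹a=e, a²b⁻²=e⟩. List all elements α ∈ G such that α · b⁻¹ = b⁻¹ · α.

⟨b⁻¹⟩ ⊆ C_G(b⁻¹) since powers of b⁻¹ commute with b⁻¹; so |C_G(b⁻¹)| ≥ |⟨b⁻¹⟩| = 4.
By orbit–stabilizer, |C_G(b⁻¹)| = |G| / |conj. class of b⁻¹| = 8 / 2 = 4.
The 4 elements commuting with b⁻¹ are {e, a², b, b⁻¹}.

Answer: {e, a², b, b⁻¹}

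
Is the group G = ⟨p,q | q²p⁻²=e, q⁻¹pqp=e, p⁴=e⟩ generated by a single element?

Every cyclic group is abelian. But p·q = pq while q·p = pq⁻¹, so p·q ≠ q·p and G is not abelian. Hence G is not cyclic.

Answer: No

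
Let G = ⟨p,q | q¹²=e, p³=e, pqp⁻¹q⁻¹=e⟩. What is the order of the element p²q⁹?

Compute successive powers until reaching e:
  (p²q⁹)¹ = p²q⁹, (p²q⁹)² = pq⁶, (p²q⁹)³ = q³, (p²q⁹)⁴ = p², (p²q⁹)⁵ = pq⁹, (p²q⁹)⁶ = q⁶, (p²q⁹)⁷ = p²q³, (p²q⁹)⁸ = p, (p²q⁹)⁹ = q⁹, (p²q⁹)¹⁰ = p²q⁶, (p²q⁹)¹¹ = pq³, (p²q⁹)¹² = e.
The smallest positive k with (p²q⁹)ᵏ = e is 12.

Answer: 12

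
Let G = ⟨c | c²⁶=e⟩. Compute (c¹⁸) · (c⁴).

Compute (c¹⁸) · (c⁴) by multiplying left to right and reducing via the relations at each step:
  (c¹⁸) · c⁴ = c²²

Answer: c²²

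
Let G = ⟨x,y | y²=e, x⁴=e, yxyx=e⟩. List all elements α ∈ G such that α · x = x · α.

⟨x⟩ ⊆ C_G(x) since powers of x commute with x; so |C_G(x)| ≥ |⟨x⟩| = 4.
By orbit–stabilizer, |C_G(x)| = |G| / |conj. class of x| = 8 / 2 = 4.
The 4 elements commuting with x are {e, x, x², x³}.

Answer: {e, x, x², x³}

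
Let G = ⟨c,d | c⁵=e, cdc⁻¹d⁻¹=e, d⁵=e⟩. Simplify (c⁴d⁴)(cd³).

Compute (c⁴d⁴) · (cd³) by multiplying left to right and reducing via the relations at each step:
  (c⁴d⁴) · c = d⁴
  (d⁴) · d³ = d²

Answer: d²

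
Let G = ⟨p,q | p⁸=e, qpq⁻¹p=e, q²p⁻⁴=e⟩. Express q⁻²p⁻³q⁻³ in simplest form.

Multiply left to right, reducing at each step:
  (p⁴) · p⁻³ = p
  p · q⁻³ = pq

Answer: pq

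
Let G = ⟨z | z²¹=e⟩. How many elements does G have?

G is generated by a single element, so G is cyclic. The relator gives z²¹ = e and no smaller power is forced to be e, so the 21 powers {e, z, z², z³, z⁴, z⁵, z⁶, z⁷, z⁸, z⁹, z²⁰, z¹², z¹³, z¹¹, z¹⁰, z¹⁴, z¹⁵, z¹⁶, z¹⁷, z¹⁸, z¹⁹} are distinct. Hence |G| = 21.

Answer: 21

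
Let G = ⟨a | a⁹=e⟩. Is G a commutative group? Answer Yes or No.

G has a single generator, so G is cyclic and hence abelian.

Answer: Yes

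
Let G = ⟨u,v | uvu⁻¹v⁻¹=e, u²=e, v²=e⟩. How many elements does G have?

Enumerate words in the generators, reducing via the relations: the distinct elements are
  {e, u, v, uv}.
No further products give new elements, so |G| = 4.

Answer: 4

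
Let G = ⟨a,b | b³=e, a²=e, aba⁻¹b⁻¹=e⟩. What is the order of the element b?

Compute successive powers until reaching e:
  b¹ = b, b² = b², b³ = e.
The smallest positive k with bᵏ = e is 3.

Answer: 3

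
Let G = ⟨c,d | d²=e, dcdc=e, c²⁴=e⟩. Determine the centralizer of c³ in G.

⟨c³⟩ ⊆ C_G(c³) since powers of c³ commute with c³; so |C_G(c³)| ≥ |⟨c³⟩| = 8.
By orbit–stabilizer, |C_G(c³)| = |G| / |conj. class of c³| = 48 / 2 = 24.
The 24 elements commuting with c³ are {e, c, c², c³, c⁴, c⁵, c⁶, c⁷, c⁸, c⁹, c¹⁰, c¹¹, c¹², c¹³, c¹⁴, c¹⁵, c¹⁶, c¹⁷, c¹⁸, c¹⁹, c²⁰, c²¹, c²², c²³}.

Answer: {e, c, c², c³, c⁴, c⁵, c⁶, c⁷, c⁸, c⁹, c¹⁰, c¹¹, c¹², c¹³, c¹⁴, c¹⁵, c¹⁶, c¹⁷, c¹⁸, c¹⁹, c²⁰, c²¹, c²², c²³}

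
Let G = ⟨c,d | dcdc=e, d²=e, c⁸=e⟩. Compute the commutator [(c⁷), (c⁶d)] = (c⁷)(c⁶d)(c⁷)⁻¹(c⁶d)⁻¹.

[(c⁷), (c⁶d)] = (c⁷)·(c⁶d)·(c⁷)⁻¹·(c⁶d)⁻¹.
  (c⁷) · (c⁶d) = c⁵d
  (c⁵d) · c = c⁴d
  (c⁴d) · (c⁶d) = c⁶

Answer: c⁶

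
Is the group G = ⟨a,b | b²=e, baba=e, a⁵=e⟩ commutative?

a·b = ab but b·a = a⁴b, so a·b ≠ b·a and G is not abelian.

Answer: No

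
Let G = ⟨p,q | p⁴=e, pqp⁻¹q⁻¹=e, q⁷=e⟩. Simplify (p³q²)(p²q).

Compute (p³q²) · (p²q) by multiplying left to right and reducing via the relations at each step:
  (p³q²) · p² = pq²
  (pq²) · q = pq³

Answer: pq³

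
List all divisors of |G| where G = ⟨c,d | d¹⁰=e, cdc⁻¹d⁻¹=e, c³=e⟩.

|G| = 30 = 2 · 3 · 5. By Lagrange's theorem the order of any subgroup divides 30; the divisors of 30 are 1, 2, 3, 5, 6, 10, 15, 30.

Answer: 1, 2, 3, 5, 6, 10, 15, 30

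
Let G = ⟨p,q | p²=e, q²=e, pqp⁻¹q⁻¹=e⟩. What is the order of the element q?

Compute successive powers until reaching e:
  q¹ = q, q² = e.
The smallest positive k with qᵏ = e is 2.

Answer: 2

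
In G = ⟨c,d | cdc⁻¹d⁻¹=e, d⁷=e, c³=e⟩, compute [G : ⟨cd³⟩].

First find ord(cd³) by computing successive powers:
  (cd³)¹ = cd³, (cd³)² = c²d⁶, (cd³)³ = d², (cd³)⁴ = cd⁵, (cd³)⁵ = c²d, (cd³)⁶ = d⁴, (cd³)⁷ = c, (cd³)⁸ = c²d³, (cd³)⁹ = d⁶, (cd³)¹⁰ = cd², (cd³)¹¹ = c²d⁵, (cd³)¹² = d, (cd³)¹³ = cd⁴, (cd³)¹⁴ = c², (cd³)¹⁵ = d³, (cd³)¹⁶ = cd⁶, (cd³)¹⁷ = c²d², (cd³)¹⁸ = d⁵, (cd³)¹⁹ = cd, (cd³)²⁰ = c²d⁴, (cd³)²¹ = e.
So |⟨cd³⟩| = ord(cd³) = 21. With |G| = 21, by Lagrange [G : ⟨cd³⟩] = 21/21 = 1.

Answer: 1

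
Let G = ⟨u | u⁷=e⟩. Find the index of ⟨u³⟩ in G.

First find ord(u³) by computing successive powers:
  (u³)¹ = u³, (u³)² = u⁶, (u³)³ = u², (u³)⁴ = u⁵, (u³)⁵ = u, (u³)⁶ = u⁴, (u³)⁷ = e.
So |⟨u³⟩| = ord(u³) = 7. With |G| = 7, by Lagrange [G : ⟨u³⟩] = 7/7 = 1.

Answer: 1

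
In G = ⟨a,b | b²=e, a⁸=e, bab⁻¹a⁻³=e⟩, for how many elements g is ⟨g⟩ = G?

⟨g⟩ = G would require ord(g) = |G| = 16, but the maximum element order in G is 8 < 16. So G is not cyclic and no single element generates it: the count is 0.

Answer: 0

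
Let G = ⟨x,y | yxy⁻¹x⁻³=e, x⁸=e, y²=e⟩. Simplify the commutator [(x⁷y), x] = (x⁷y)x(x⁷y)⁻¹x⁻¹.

[(x⁷y), x] = (x⁷y)·x·(x⁷y)⁻¹·x⁻¹.
  (x⁷y) · x = x²y
  (x²y) · (x³y) = x³
  (x³) · (x⁷) = x²

Answer: x²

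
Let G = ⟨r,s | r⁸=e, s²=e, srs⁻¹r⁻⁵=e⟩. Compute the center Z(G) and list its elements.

An element z ∈ Z(G) iff z commutes with every generator.
For example r² is central: (r²)·r = r³ = r·(r²); (r²)·s = r²s = s·(r²).
Whereas r ∉ Z(G) since r·s = rs ≠ r⁵s = s·r.
Checking each of the 16 elements this way gives Z(G) = {e, r², r⁴, r⁶}, of order 4.

Answer: {e, r², r⁴, r⁶}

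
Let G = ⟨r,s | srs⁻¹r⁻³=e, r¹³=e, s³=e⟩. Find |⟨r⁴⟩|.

|⟨r⁴⟩| equals the order of r⁴. Compute successive powers until reaching e:
  (r⁴)¹ = r⁴, (r⁴)² = r⁸, (r⁴)³ = r¹², (r⁴)⁴ = r³, (r⁴)⁵ = r⁷, (r⁴)⁶ = r¹¹, (r⁴)⁷ = r², (r⁴)⁸ = r⁶, (r⁴)⁹ = r¹⁰, (r⁴)¹⁰ = r, (r⁴)¹¹ = r⁵, (r⁴)¹² = r⁹, (r⁴)¹³ = e.
The smallest positive k with (r⁴)ᵏ = e is 13, so |⟨r⁴⟩| = 13.

Answer: 13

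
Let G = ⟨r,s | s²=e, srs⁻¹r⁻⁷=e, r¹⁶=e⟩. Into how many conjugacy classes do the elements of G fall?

The conjugacy classes (representative and size) are:
  [e] (size 1), [r] (size 2), [r¹⁴] (size 2), [r³] (size 2), [r⁴] (size 2), [r¹⁰] (size 2), [r⁸] (size 1), [r⁹] (size 2), [r¹¹] (size 2), [r¹⁰s] (size 8), [rs] (size 8).
Class equation: 1 + 2 + 2 + 2 + 2 + 2 + 1 + 2 + 2 + 8 + 8 = 32 = |G|. So G has 11 conjugacy classes.

Answer: 11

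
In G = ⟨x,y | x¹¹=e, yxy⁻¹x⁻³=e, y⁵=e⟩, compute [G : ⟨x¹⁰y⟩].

First find ord(x¹⁰y) by computing successive powers:
  (x¹⁰y)¹ = x¹⁰y, (x¹⁰y)² = x⁷y², (x¹⁰y)³ = x⁹y³, (x¹⁰y)⁴ = x⁴y⁴, (x¹⁰y)⁵ = e.
So |⟨x¹⁰y⟩| = ord(x¹⁰y) = 5. With |G| = 55, by Lagrange [G : ⟨x¹⁰y⟩] = 55/5 = 11.

Answer: 11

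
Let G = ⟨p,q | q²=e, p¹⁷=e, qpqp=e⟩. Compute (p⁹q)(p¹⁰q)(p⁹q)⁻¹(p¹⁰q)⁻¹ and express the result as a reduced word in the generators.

[(p⁹q), (p¹⁰q)] = (p⁹q)·(p¹⁰q)·(p⁹q)⁻¹·(p¹⁰q)⁻¹.
  (p⁹q) · (p¹⁰q) = p¹⁶
  (p¹⁶) · (p⁹q) = p⁸q
  (p⁸q) · (p¹⁰q) = p¹⁵

Answer: p¹⁵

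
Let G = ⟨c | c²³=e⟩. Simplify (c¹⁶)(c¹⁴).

Compute (c¹⁶) · (c¹⁴) by multiplying left to right and reducing via the relations at each step:
  (c¹⁶) · c¹⁴ = c⁷

Answer: c⁷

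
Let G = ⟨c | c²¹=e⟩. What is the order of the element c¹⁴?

Compute successive powers until reaching e:
  (c¹⁴)¹ = c¹⁴, (c¹⁴)² = c⁷, (c¹⁴)³ = e.
The smallest positive k with (c¹⁴)ᵏ = e is 3.

Answer: 3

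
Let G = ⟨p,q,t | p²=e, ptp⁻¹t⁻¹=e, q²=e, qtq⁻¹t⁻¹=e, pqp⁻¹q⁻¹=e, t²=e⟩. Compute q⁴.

Compute successive powers of q, reducing at each step:
  q²: q · q = e
  q³: e · q = q
  q⁴: q · q = e

Answer: e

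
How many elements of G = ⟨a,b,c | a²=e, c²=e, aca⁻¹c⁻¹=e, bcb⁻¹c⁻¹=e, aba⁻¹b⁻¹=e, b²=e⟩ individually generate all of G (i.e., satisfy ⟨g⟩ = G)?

⟨g⟩ = G would require ord(g) = |G| = 8, but the maximum element order in G is 2 < 8. So G is not cyclic and no single element generates it: the count is 0.

Answer: 0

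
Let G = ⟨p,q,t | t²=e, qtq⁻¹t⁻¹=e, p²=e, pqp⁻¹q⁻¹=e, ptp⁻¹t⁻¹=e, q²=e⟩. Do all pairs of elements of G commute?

Each pair of generators commutes: p·q = pq = q·p; p·t = pt = t·p; q·t = qt = t·q. Since the generators pairwise commute, every element of G commutes with every other, so G is abelian.

Answer: Yes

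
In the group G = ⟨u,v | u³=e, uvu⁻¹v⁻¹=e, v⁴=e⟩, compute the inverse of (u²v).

The order of (u²v) is 12 (smallest k with (u²v)ᵏ = e), so (u²v)⁻¹ = (u²v)¹¹ = uv³.
Check: (u²v) · (uv³) → (u²v) · u = v;   v · v³ = e, giving e as required.

Answer: uv³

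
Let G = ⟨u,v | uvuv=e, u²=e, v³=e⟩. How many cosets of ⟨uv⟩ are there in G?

First find ord(uv) by computing successive powers:
  (uv)¹ = uv, (uv)² = e.
So |⟨uv⟩| = ord(uv) = 2. With |G| = 6, by Lagrange [G : ⟨uv⟩] = 6/2 = 3.

Answer: 3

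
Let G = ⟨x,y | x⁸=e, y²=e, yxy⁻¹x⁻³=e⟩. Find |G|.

Enumerate words in the generators, reducing via the relations: the distinct elements are
  {e, x, y, xy, x², x³, x⁴, x⁵, x⁶, x⁷, x²y, x³y, x⁴y, x⁵y, x⁶y, x⁷y}.
No further products give new elements, so |G| = 16.

Answer: 16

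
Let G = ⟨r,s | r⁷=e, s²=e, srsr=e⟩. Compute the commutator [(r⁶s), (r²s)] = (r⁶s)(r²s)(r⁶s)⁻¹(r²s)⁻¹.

[(r⁶s), (r²s)] = (r⁶s)·(r²s)·(r⁶s)⁻¹·(r²s)⁻¹.
  (r⁶s) · (r²s) = r⁴
  (r⁴) · (r⁶s) = r³s
  (r³s) · (r²s) = r

Answer: r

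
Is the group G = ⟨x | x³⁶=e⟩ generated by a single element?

|G| = 36. The element x has order 36 (its powers give 36 distinct elements), so ⟨x⟩ = G and G is cyclic.

Answer: Yes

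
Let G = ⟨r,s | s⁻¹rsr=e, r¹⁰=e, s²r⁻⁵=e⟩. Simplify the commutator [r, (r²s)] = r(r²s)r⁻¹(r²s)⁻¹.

[r, (r²s)] = r·(r²s)·r⁻¹·(r²s)⁻¹.
  r · (r²s) = r³s
  (r³s) · (r⁹) = r⁴s
  (r⁴s) · (r²s⁻¹) = r²

Answer: r²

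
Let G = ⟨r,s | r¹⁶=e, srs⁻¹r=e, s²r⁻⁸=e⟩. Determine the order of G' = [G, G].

G' = [G, G] is generated by all commutators. The generator-pair commutators are: [r, s] = r².
The subgroup they normally generate is {e, r², r⁴, r⁶, r⁸, r¹⁰, r¹², r¹⁴}, of order 8.
Check: |G/G'| = 32/8 = 4 is the order of the abelianisation.

Answer: 8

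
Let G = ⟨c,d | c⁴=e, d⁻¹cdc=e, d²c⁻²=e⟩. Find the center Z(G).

An element z ∈ Z(G) iff z commutes with every generator.
For example c² is central: (c²)·c = c³ = c·(c²); (c²)·d = d⁻¹ = d·(c²).
Whereas c ∉ Z(G) since c·d = cd ≠ cd⁻¹ = d·c.
Checking each of the 8 elements this way gives Z(G) = {e, c²}, of order 2.

Answer: {e, c²}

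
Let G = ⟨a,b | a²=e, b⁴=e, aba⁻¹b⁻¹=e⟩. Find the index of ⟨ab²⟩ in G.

First find ord(ab²) by computing successive powers:
  (ab²)¹ = ab², (ab²)² = e.
So |⟨ab²⟩| = ord(ab²) = 2. With |G| = 8, by Lagrange [G : ⟨ab²⟩] = 8/2 = 4.

Answer: 4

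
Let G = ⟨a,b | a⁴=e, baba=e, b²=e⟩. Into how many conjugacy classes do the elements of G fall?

The conjugacy classes (representative and size) are:
  [e] (size 1), [a] (size 2), [a²] (size 1), [a²b] (size 2), [a³b] (size 2).
Class equation: 1 + 2 + 1 + 2 + 2 = 8 = |G|. So G has 5 conjugacy classes.

Answer: 5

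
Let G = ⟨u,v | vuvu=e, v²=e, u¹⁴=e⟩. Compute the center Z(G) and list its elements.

An element z ∈ Z(G) iff z commutes with every generator.
For example u⁷ is central: (u⁷)·u = u⁸ = u·(u⁷); (u⁷)·v = u⁷v = v·(u⁷).
Whereas u ∉ Z(G) since u·v = uv ≠ u¹³v = v·u.
Checking each of the 28 elements this way gives Z(G) = {e, u⁷}, of order 2.

Answer: {e, u⁷}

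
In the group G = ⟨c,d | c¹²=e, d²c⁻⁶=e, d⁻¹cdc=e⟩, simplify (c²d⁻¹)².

Compute successive powers of (c²d⁻¹), reducing at each step:
  (c²d⁻¹)²: (c²d⁻¹) · c² = d⁻¹;   (d⁻¹) · d⁻¹ = c⁶

Answer: c⁶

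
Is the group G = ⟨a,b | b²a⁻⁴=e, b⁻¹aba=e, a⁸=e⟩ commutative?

a·b = ab but b·a = a³b⁻¹, so a·b ≠ b·a and G is not abelian.

Answer: No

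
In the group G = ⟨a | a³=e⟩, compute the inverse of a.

The order of a is 3 (smallest k with aᵏ = e), so a⁻¹ = a² = a².
Check: a · (a²) → a · a² = e, giving e as required.

Answer: a²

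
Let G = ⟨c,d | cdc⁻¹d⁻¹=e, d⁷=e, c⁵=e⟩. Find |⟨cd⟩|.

|⟨cd⟩| equals the order of cd. Compute successive powers until reaching e:
  (cd)¹ = cd, (cd)² = c²d², (cd)³ = c³d³, (cd)⁴ = c⁴d⁴, (cd)⁵ = d⁵, (cd)⁶ = cd⁶, (cd)⁷ = c², (cd)⁸ = c³d, (cd)⁹ = c⁴d², (cd)¹⁰ = d³, (cd)¹¹ = cd⁴, (cd)¹² = c²d⁵, (cd)¹³ = c³d⁶, (cd)¹⁴ = c⁴, (cd)¹⁵ = d, (cd)¹⁶ = cd², (cd)¹⁷ = c²d³, (cd)¹⁸ = c³d⁴, (cd)¹⁹ = c⁴d⁵, (cd)²⁰ = d⁶, (cd)²¹ = c, (cd)²² = c²d, (cd)²³ = c³d², (cd)²⁴ = c⁴d³, (cd)²⁵ = d⁴, (cd)²⁶ = cd⁵, (cd)²⁷ = c²d⁶, (cd)²⁸ = c³, (cd)²⁹ = c⁴d, (cd)³⁰ = d², (cd)³¹ = cd³, (cd)³² = c²d⁴, (cd)³³ = c³d⁵, (cd)³⁴ = c⁴d⁶, (cd)³⁵ = e.
The smallest positive k with (cd)ᵏ = e is 35, so |⟨cd⟩| = 35.

Answer: 35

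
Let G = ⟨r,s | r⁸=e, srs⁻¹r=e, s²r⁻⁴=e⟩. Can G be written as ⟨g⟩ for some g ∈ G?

Every cyclic group is abelian. But r·s = rs while s·r = r³s⁻¹, so r·s ≠ s·r and G is not abelian. Hence G is not cyclic.

Answer: No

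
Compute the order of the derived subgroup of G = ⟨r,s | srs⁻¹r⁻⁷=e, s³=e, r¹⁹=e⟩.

G' = [G, G] is generated by all commutators. The generator-pair commutators are: [r, s] = r¹³.
The subgroup they normally generate is {e, r, r², r³, r⁴, r⁵, r⁶, r⁷, r⁸, r⁹, r¹⁰, r¹¹, r¹², r¹³, r¹⁴, r¹⁵, r¹⁶, r¹⁷, r¹⁸}, of order 19.
Check: |G/G'| = 57/19 = 3 is the order of the abelianisation.

Answer: 19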